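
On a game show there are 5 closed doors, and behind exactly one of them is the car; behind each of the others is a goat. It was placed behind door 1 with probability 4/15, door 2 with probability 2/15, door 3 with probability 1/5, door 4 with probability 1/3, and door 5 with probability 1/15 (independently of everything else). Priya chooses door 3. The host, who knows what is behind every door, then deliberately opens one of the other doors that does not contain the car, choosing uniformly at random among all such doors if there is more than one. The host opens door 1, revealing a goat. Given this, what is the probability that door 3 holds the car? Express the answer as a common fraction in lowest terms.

Consider each possible location of the car in turn.
If it is behind door 1 (prior 4/15): the host opened door 1, so this case is ruled out; weight (4/15)·0 = 0.
If it is behind door 2 (prior 2/15): the host has 3 equally likely choices, so probability 1/3; weight (2/15)·(1/3) = 2/45.
If it is behind door 3 (prior 1/5): the host has 4 equally likely choices, so probability 1/4; weight (1/5)·(1/4) = 1/20.
If it is behind door 4 (prior 1/3): the host has 3 equally likely choices, so probability 1/3; weight (1/3)·(1/3) = 1/9.
If it is behind door 5 (prior 1/15): the host has 3 equally likely choices, so probability 1/3; weight (1/15)·(1/3) = 1/45.
The weights sum to 41/180.
So P(the car behind door 3 | the host opened door 1) = (1/20) / (41/180) = 9/41.

9/41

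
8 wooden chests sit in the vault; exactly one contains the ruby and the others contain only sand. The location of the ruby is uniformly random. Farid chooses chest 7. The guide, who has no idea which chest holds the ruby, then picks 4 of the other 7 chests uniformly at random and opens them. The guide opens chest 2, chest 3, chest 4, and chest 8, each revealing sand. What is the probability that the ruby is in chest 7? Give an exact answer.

1/4

Condition on the true location of the ruby.
If it is in any of chests 1, 5, 6, and 7 (prior 1/8 each): the guide picks exactly this set with probability 1/35 regardless, and none is the prize; weight (1/8)·(1/35) = 1/280 each.
If it is in any of chests 2, 3, 4, and 8 (prior 1/8 each): that chest was opened and seen not to hold the prize — ruled out; weight (1/8)·0 = 0 each.
The weights sum to 1/70.
So P(the ruby in chest 7 | the guide opened chest 2, chest 3, chest 4, and chest 8) = (1/280) / (1/70) = 1/4.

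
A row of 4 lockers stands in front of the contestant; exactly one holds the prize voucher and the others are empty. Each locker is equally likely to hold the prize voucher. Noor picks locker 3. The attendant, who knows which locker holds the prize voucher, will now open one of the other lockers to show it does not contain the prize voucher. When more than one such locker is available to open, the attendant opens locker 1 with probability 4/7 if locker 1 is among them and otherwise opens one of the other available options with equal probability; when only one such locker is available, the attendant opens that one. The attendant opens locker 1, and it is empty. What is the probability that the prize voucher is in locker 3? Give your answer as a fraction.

1/3

Apply Bayes' rule, conditioning on where the prize voucher actually is.
If it is in locker 1 (prior 1/4): the attendant opened locker 1, so this case is ruled out; weight (1/4)·0 = 0.
If it is in any of lockers 2, 3, and 4 (prior 1/4 each): locker 1 is available, opened with probability 4/7; weight (1/4)·(4/7) = 1/7 each.
The weights sum to 3/7.
So P(the prize voucher in locker 3 | the attendant opened locker 1) = (1/7) / (3/7) = 1/3.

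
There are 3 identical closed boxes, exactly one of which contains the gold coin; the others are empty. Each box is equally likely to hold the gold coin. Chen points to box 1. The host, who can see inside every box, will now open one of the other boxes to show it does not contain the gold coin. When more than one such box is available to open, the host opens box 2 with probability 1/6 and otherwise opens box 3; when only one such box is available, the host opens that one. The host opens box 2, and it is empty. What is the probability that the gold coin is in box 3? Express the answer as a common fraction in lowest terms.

6/7

Condition on the true location of the gold coin.
If it is in box 1 (prior 1/3): box 2 is available, opened with probability 1/6; weight (1/3)·(1/6) = 1/18.
If it is in box 2 (prior 1/3): the host opened box 2, so this case is ruled out; weight (1/3)·0 = 0.
If it is in box 3 (prior 1/3): only box 2 is available, probability 1; weight (1/3)·1 = 1/3.
The weights sum to 7/18.
So P(the gold coin in box 3 | the host opened box 2) = (1/3) / (7/18) = 6/7.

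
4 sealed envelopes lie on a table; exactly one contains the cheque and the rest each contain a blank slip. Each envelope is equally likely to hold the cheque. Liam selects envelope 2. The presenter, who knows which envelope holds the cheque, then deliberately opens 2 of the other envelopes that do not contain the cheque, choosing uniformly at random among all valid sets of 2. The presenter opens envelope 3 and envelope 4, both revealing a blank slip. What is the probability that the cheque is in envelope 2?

1/4

Apply Bayes' rule, conditioning on where the cheque actually is.
If it is in envelope 1 (prior 1/4): the presenter has no choice, probability 1; weight (1/4)·1 = 1/4.
If it is in envelope 2 (prior 1/4): the presenter has 3 equally likely choices, so probability 1/3; weight (1/4)·(1/3) = 1/12.
If it is in either of envelopes 3 and 4 (prior 1/4 each): that envelope was opened and seen not to hold the prize — ruled out; weight (1/4)·0 = 0 each.
The weights sum to 1/3.
So P(the cheque in envelope 2 | the presenter opened envelope 3 and envelope 4) = (1/12) / (1/3) = 1/4.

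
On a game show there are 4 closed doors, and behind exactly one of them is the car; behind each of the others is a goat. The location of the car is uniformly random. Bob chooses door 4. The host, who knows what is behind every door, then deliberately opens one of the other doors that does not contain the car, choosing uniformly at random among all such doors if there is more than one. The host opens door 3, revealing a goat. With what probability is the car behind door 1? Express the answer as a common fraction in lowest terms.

3/8

Apply Bayes' rule, conditioning on where the car actually is.
If it is behind either of doors 1 and 2 (prior 1/4 each): the host has 2 equally likely choices, so probability 1/2; weight (1/4)·(1/2) = 1/8 each.
If it is behind door 3 (prior 1/4): the host opened door 3, so this case is ruled out; weight (1/4)·0 = 0.
If it is behind door 4 (prior 1/4): the host has 3 equally likely choices, so probability 1/3; weight (1/4)·(1/3) = 1/12.
The weights sum to 1/3.
So P(the car behind door 1 | the host opened door 3) = (1/8) / (1/3) = 3/8.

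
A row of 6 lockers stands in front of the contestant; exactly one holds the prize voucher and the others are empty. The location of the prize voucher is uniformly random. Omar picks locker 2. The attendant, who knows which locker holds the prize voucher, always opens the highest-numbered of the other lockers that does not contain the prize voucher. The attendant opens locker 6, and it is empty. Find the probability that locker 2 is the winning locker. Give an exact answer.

Apply Bayes' rule, conditioning on where the prize voucher actually is.
If it is in any of lockers 1, 2, 3, 4, and 5 (prior 1/6 each): locker 6 is the highest-numbered option available, probability 1; weight (1/6)·1 = 1/6 each.
If it is in locker 6 (prior 1/6): the attendant opened locker 6, so this case is ruled out; weight (1/6)·0 = 0.
The weights sum to 5/6.
So P(the prize voucher in locker 2 | the attendant opened locker 6) = (1/6) / (5/6) = 1/5.

1/5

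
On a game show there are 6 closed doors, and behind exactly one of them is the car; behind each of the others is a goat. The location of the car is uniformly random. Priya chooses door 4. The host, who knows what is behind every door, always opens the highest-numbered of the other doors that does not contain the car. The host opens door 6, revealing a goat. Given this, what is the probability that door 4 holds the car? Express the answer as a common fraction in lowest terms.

1/5

Consider each possible location of the car in turn.
If it is behind any of doors 1, 2, 3, 4, and 5 (prior 1/6 each): door 6 is the highest-numbered option available, probability 1; weight (1/6)·1 = 1/6 each.
If it is behind door 6 (prior 1/6): the host opened door 6, so this case is ruled out; weight (1/6)·0 = 0.
The weights sum to 5/6.
So P(the car behind door 4 | the host opened door 6) = (1/6) / (5/6) = 1/5.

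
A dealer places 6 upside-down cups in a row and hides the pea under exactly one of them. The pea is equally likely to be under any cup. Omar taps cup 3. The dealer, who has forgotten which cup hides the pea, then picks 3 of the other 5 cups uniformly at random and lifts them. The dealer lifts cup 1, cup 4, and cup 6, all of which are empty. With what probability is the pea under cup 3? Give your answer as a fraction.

Because the dealer chose which cups to lift without knowing where the pea is, the choice is independent of the prize location. Learning that none of the 3 opened cups holds the pea simply rules out those 3 locations and leaves the remaining 3 cups still equally likely by symmetry.
So P(the pea under cup 3) = 1/3.

1/3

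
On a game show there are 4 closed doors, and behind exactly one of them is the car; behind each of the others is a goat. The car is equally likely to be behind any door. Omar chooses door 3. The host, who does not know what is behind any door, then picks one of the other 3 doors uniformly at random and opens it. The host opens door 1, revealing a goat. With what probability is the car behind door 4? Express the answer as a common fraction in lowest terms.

1/3

Apply Bayes' rule, conditioning on where the car actually is.
If it is behind door 1 (prior 1/4): the host opened door 1, so this case is ruled out; weight (1/4)·0 = 0.
If it is behind any of doors 2, 3, and 4 (prior 1/4 each): the host picks door 1 with probability 1/3 regardless, and it is not the prize; weight (1/4)·(1/3) = 1/12 each.
The weights sum to 1/4.
So P(the car behind door 4 | the host opened door 1) = (1/12) / (1/4) = 1/3.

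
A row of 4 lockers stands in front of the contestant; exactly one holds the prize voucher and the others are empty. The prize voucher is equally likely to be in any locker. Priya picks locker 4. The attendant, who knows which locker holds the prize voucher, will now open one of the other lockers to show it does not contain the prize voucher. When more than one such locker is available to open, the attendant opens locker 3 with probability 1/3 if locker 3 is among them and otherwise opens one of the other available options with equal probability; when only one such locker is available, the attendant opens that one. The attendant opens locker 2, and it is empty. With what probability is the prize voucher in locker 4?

Apply Bayes' rule, conditioning on where the prize voucher actually is.
If it is in locker 1 (prior 1/4): locker 3 is available but not opened, probability 2/3; weight (1/4)·(2/3) = 1/6.
If it is in locker 2 (prior 1/4): the attendant opened locker 2, so this case is ruled out; weight (1/4)·0 = 0.
If it is in locker 3 (prior 1/4): locker 3 holds the prize so is unavailable; the attendant chooses uniformly among the 2 others, probability 1/2; weight (1/4)·(1/2) = 1/8.
If it is in locker 4 (prior 1/4): locker 3 is available but not opened; locker 2 gets probability (1 − 1/3)/2 = 1/3; weight (1/4)·(1/3) = 1/12.
The weights sum to 3/8.
So P(the prize voucher in locker 4 | the attendant opened locker 2) = (1/12) / (3/8) = 2/9.

2/9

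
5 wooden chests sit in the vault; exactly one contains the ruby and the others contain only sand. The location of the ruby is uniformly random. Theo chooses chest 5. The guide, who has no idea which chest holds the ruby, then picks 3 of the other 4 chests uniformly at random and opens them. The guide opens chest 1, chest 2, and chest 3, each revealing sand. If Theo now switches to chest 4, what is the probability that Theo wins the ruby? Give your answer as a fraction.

Because the guide chose which chests to open without knowing where the ruby is, the choice is independent of the prize location. Learning that none of the 3 opened chests holds the ruby simply rules out those 3 locations and leaves the remaining 2 chests still equally likely by symmetry.
So P(the ruby in chest 4) = 1/2.

1/2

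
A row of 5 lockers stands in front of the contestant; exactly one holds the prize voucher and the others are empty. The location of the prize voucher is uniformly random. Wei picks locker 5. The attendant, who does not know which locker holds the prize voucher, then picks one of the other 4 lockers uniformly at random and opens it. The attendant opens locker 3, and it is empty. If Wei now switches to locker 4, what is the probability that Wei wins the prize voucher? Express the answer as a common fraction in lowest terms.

1/4

Condition on the true location of the prize voucher.
If it is in any of lockers 1, 2, 4, and 5 (prior 1/5 each): the attendant picks locker 3 with probability 1/4 regardless, and it is not the prize; weight (1/5)·(1/4) = 1/20 each.
If it is in locker 3 (prior 1/5): the attendant opened locker 3, so this case is ruled out; weight (1/5)·0 = 0.
The weights sum to 1/5.
So P(the prize voucher in locker 4 | the attendant opened locker 3) = (1/20) / (1/5) = 1/4.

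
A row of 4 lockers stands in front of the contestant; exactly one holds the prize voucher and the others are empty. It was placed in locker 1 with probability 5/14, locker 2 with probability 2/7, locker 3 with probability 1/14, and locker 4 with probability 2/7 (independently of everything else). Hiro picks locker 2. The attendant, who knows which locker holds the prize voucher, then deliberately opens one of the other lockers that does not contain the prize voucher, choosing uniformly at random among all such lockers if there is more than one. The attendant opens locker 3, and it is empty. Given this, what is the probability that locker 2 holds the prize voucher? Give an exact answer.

Condition on the true location of the prize voucher.
If it is in locker 1 (prior 5/14): the attendant has 2 equally likely choices, so probability 1/2; weight (5/14)·(1/2) = 5/28.
If it is in locker 2 (prior 2/7): the attendant has 3 equally likely choices, so probability 1/3; weight (2/7)·(1/3) = 2/21.
If it is in locker 3 (prior 1/14): the attendant opened locker 3, so this case is ruled out; weight (1/14)·0 = 0.
If it is in locker 4 (prior 2/7): the attendant has 2 equally likely choices, so probability 1/2; weight (2/7)·(1/2) = 1/7.
The weights sum to 5/12.
So P(the prize voucher in locker 2 | the attendant opened locker 3) = (2/21) / (5/12) = 8/35.

8/35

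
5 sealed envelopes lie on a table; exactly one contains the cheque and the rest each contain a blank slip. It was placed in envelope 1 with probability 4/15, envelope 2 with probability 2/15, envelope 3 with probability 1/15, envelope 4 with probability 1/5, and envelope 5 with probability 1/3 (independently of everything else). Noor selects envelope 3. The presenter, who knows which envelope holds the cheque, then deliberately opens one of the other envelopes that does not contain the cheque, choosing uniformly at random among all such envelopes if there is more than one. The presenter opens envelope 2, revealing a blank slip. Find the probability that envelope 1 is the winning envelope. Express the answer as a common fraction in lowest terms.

Condition on the true location of the cheque.
If it is in envelope 1 (prior 4/15): the presenter has 3 equally likely choices, so probability 1/3; weight (4/15)·(1/3) = 4/45.
If it is in envelope 2 (prior 2/15): the presenter opened envelope 2, so this case is ruled out; weight (2/15)·0 = 0.
If it is in envelope 3 (prior 1/15): the presenter has 4 equally likely choices, so probability 1/4; weight (1/15)·(1/4) = 1/60.
If it is in envelope 4 (prior 1/5): the presenter has 3 equally likely choices, so probability 1/3; weight (1/5)·(1/3) = 1/15.
If it is in envelope 5 (prior 1/3): the presenter has 3 equally likely choices, so probability 1/3; weight (1/3)·(1/3) = 1/9.
The weights sum to 17/60.
So P(the cheque in envelope 1 | the presenter opened envelope 2) = (4/45) / (17/60) = 16/51.

16/51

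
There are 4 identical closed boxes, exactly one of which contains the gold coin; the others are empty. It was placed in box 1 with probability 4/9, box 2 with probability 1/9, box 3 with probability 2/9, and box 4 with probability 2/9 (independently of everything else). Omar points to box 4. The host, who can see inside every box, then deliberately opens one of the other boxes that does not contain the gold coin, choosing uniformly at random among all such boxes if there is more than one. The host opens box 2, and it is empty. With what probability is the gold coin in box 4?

Consider each possible location of the gold coin in turn.
If it is in box 1 (prior 4/9): the host has 2 equally likely choices, so probability 1/2; weight (4/9)·(1/2) = 2/9.
If it is in box 2 (prior 1/9): the host opened box 2, so this case is ruled out; weight (1/9)·0 = 0.
If it is in box 3 (prior 2/9): the host has 2 equally likely choices, so probability 1/2; weight (2/9)·(1/2) = 1/9.
If it is in box 4 (prior 2/9): the host has 3 equally likely choices, so probability 1/3; weight (2/9)·(1/3) = 2/27.
The weights sum to 11/27.
So P(the gold coin in box 4 | the host opened box 2) = (2/27) / (11/27) = 2/11.

2/11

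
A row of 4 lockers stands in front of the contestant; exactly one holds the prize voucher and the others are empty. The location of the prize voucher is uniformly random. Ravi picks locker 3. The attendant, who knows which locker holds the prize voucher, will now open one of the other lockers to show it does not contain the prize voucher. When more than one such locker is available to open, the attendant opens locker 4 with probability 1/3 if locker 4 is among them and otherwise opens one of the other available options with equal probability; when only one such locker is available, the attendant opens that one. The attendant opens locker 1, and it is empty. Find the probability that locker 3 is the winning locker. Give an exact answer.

2/9

Condition on the true location of the prize voucher.
If it is in locker 1 (prior 1/4): the attendant opened locker 1, so this case is ruled out; weight (1/4)·0 = 0.
If it is in locker 2 (prior 1/4): locker 4 is available but not opened, probability 2/3; weight (1/4)·(2/3) = 1/6.
If it is in locker 3 (prior 1/4): locker 4 is available but not opened; locker 1 gets probability (1 − 1/3)/2 = 1/3; weight (1/4)·(1/3) = 1/12.
If it is in locker 4 (prior 1/4): locker 4 holds the prize so is unavailable; the attendant chooses uniformly among the 2 others, probability 1/2; weight (1/4)·(1/2) = 1/8.
The weights sum to 3/8.
So P(the prize voucher in locker 3 | the attendant opened locker 1) = (1/12) / (3/8) = 2/9.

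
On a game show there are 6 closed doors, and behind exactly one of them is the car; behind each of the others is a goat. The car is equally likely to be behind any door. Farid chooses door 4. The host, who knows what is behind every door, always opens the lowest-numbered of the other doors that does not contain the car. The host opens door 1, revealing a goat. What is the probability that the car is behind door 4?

1/5

Consider each possible location of the car in turn.
If it is behind door 1 (prior 1/6): the host opened door 1, so this case is ruled out; weight (1/6)·0 = 0.
If it is behind any of doors 2, 3, 4, 5, and 6 (prior 1/6 each): door 1 is the lowest-numbered option available, probability 1; weight (1/6)·1 = 1/6 each.
The weights sum to 5/6.
So P(the car behind door 4 | the host opened door 1) = (1/6) / (5/6) = 1/5.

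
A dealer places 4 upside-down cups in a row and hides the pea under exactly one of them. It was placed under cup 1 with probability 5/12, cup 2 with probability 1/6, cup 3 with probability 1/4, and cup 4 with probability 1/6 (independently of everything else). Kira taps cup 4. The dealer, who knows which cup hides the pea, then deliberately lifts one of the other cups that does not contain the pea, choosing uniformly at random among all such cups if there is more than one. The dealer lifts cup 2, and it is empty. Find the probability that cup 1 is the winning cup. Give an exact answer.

Condition on the true location of the pea.
If it is under cup 1 (prior 5/12): the dealer has 2 equally likely choices, so probability 1/2; weight (5/12)·(1/2) = 5/24.
If it is under cup 2 (prior 1/6): the dealer opened cup 2, so this case is ruled out; weight (1/6)·0 = 0.
If it is under cup 3 (prior 1/4): the dealer has 2 equally likely choices, so probability 1/2; weight (1/4)·(1/2) = 1/8.
If it is under cup 4 (prior 1/6): the dealer has 3 equally likely choices, so probability 1/3; weight (1/6)·(1/3) = 1/18.
The weights sum to 7/18.
So P(the pea under cup 1 | the dealer opened cup 2) = (5/24) / (7/18) = 15/28.

15/28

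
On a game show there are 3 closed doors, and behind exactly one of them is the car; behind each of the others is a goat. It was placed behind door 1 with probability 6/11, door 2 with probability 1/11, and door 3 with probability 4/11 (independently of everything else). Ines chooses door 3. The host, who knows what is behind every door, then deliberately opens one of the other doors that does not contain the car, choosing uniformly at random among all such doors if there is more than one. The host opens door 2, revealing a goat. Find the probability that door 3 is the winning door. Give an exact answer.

Condition on the true location of the car.
If it is behind door 1 (prior 6/11): the host has no choice, probability 1; weight (6/11)·1 = 6/11.
If it is behind door 2 (prior 1/11): the host opened door 2, so this case is ruled out; weight (1/11)·0 = 0.
If it is behind door 3 (prior 4/11): the host has 2 equally likely choices, so probability 1/2; weight (4/11)·(1/2) = 2/11.
The weights sum to 8/11.
So P(the car behind door 3 | the host opened door 2) = (2/11) / (8/11) = 1/4.

1/4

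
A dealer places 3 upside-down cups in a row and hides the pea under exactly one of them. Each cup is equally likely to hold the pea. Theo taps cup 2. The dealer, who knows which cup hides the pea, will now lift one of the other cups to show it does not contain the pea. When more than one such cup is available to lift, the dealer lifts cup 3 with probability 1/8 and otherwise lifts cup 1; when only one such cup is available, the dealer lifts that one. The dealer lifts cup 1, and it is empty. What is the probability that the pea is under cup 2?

7/15

Condition on the true location of the pea.
If it is under cup 1 (prior 1/3): the dealer opened cup 1, so this case is ruled out; weight (1/3)·0 = 0.
If it is under cup 2 (prior 1/3): cup 3 is available but not opened, probability 7/8; weight (1/3)·(7/8) = 7/24.
If it is under cup 3 (prior 1/3): only cup 1 is available, probability 1; weight (1/3)·1 = 1/3.
The weights sum to 5/8.
So P(the pea under cup 2 | the dealer opened cup 1) = (7/24) / (5/8) = 7/15.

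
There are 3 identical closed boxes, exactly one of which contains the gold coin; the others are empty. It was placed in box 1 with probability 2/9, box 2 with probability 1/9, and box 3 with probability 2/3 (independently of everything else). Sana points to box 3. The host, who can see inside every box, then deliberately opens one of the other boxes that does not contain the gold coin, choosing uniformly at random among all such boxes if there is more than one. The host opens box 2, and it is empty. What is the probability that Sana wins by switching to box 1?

Condition on the true location of the gold coin.
If it is in box 1 (prior 2/9): the host has no choice, probability 1; weight (2/9)·1 = 2/9.
If it is in box 2 (prior 1/9): the host opened box 2, so this case is ruled out; weight (1/9)·0 = 0.
If it is in box 3 (prior 2/3): the host has 2 equally likely choices, so probability 1/2; weight (2/3)·(1/2) = 1/3.
The weights sum to 5/9.
So P(the gold coin in box 1 | the host opened box 2) = (2/9) / (5/9) = 2/5.

2/5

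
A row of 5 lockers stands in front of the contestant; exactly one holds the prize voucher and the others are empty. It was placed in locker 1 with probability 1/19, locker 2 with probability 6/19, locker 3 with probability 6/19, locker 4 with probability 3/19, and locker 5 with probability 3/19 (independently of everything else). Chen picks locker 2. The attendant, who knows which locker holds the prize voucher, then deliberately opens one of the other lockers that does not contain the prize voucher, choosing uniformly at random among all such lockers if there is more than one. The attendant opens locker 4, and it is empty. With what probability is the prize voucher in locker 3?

12/29

Apply Bayes' rule, conditioning on where the prize voucher actually is.
If it is in locker 1 (prior 1/19): the attendant has 3 equally likely choices, so probability 1/3; weight (1/19)·(1/3) = 1/57.
If it is in locker 2 (prior 6/19): the attendant has 4 equally likely choices, so probability 1/4; weight (6/19)·(1/4) = 3/38.
If it is in locker 3 (prior 6/19): the attendant has 3 equally likely choices, so probability 1/3; weight (6/19)·(1/3) = 2/19.
If it is in locker 4 (prior 3/19): the attendant opened locker 4, so this case is ruled out; weight (3/19)·0 = 0.
If it is in locker 5 (prior 3/19): the attendant has 3 equally likely choices, so probability 1/3; weight (3/19)·(1/3) = 1/19.
The weights sum to 29/114.
So P(the prize voucher in locker 3 | the attendant opened locker 4) = (2/19) / (29/114) = 12/29.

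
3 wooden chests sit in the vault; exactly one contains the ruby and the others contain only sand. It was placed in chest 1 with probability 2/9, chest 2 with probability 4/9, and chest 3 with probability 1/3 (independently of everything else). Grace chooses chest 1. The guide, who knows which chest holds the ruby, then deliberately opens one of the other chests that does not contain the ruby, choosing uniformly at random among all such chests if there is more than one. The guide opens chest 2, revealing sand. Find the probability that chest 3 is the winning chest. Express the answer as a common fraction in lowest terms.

3/4

Apply Bayes' rule, conditioning on where the ruby actually is.
If it is in chest 1 (prior 2/9): the guide has 2 equally likely choices, so probability 1/2; weight (2/9)·(1/2) = 1/9.
If it is in chest 2 (prior 4/9): the guide opened chest 2, so this case is ruled out; weight (4/9)·0 = 0.
If it is in chest 3 (prior 1/3): the guide has no choice, probability 1; weight (1/3)·1 = 1/3.
The weights sum to 4/9.
So P(the ruby in chest 3 | the guide opened chest 2) = (1/3) / (4/9) = 3/4.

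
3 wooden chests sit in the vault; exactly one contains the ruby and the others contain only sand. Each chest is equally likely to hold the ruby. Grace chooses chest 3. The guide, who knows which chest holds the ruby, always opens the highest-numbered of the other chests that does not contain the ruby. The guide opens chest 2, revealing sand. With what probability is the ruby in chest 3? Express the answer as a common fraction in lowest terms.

Condition on the true location of the ruby.
If it is in either of chests 1 and 3 (prior 1/3 each): chest 2 is the highest-numbered option available, probability 1; weight (1/3)·1 = 1/3 each.
If it is in chest 2 (prior 1/3): the guide opened chest 2, so this case is ruled out; weight (1/3)·0 = 0.
The weights sum to 2/3.
So P(the ruby in chest 3 | the guide opened chest 2) = (1/3) / (2/3) = 1/2.

1/2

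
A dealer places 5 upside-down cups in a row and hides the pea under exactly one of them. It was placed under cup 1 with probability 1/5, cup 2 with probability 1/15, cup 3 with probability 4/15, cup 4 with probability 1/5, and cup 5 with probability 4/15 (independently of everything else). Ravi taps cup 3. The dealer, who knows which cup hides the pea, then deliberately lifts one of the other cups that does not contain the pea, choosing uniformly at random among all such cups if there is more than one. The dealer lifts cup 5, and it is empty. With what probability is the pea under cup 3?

3/10

Apply Bayes' rule, conditioning on where the pea actually is.
If it is under either of cups 1 and 4 (prior 1/5 each): the dealer has 3 equally likely choices, so probability 1/3; weight (1/5)·(1/3) = 1/15 each.
If it is under cup 2 (prior 1/15): the dealer has 3 equally likely choices, so probability 1/3; weight (1/15)·(1/3) = 1/45.
If it is under cup 3 (prior 4/15): the dealer has 4 equally likely choices, so probability 1/4; weight (4/15)·(1/4) = 1/15.
If it is under cup 5 (prior 4/15): the dealer opened cup 5, so this case is ruled out; weight (4/15)·0 = 0.
The weights sum to 2/9.
So P(the pea under cup 3 | the dealer opened cup 5) = (1/15) / (2/9) = 3/10.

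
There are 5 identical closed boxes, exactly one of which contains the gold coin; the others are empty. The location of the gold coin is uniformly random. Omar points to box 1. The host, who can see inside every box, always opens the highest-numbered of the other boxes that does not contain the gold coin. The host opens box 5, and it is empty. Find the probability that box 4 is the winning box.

1/4

Consider each possible location of the gold coin in turn.
If it is in any of boxes 1, 2, 3, and 4 (prior 1/5 each): box 5 is the highest-numbered option available, probability 1; weight (1/5)·1 = 1/5 each.
If it is in box 5 (prior 1/5): the host opened box 5, so this case is ruled out; weight (1/5)·0 = 0.
The weights sum to 4/5.
So P(the gold coin in box 4 | the host opened box 5) = (1/5) / (4/5) = 1/4.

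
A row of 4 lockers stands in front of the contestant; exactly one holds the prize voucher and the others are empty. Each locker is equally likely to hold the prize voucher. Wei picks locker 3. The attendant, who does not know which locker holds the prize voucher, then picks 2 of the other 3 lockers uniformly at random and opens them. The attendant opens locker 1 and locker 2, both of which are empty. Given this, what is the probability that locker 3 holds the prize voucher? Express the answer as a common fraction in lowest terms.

1/2

Apply Bayes' rule, conditioning on where the prize voucher actually is.
If it is in either of lockers 1 and 2 (prior 1/4 each): that locker was opened and seen not to hold the prize — ruled out; weight (1/4)·0 = 0 each.
If it is in either of lockers 3 and 4 (prior 1/4 each): the attendant picks exactly this set with probability 1/3 regardless, and none is the prize; weight (1/4)·(1/3) = 1/12 each.
The weights sum to 1/6.
So P(the prize voucher in locker 3 | the attendant opened locker 1 and locker 2) = (1/12) / (1/6) = 1/2.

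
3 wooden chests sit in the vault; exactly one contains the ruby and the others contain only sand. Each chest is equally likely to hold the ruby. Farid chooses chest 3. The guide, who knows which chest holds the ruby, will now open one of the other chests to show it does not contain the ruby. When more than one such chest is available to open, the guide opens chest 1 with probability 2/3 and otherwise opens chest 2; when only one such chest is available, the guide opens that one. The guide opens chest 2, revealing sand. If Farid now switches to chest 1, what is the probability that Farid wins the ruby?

Condition on the true location of the ruby.
If it is in chest 1 (prior 1/3): only chest 2 is available, probability 1; weight (1/3)·1 = 1/3.
If it is in chest 2 (prior 1/3): the guide opened chest 2, so this case is ruled out; weight (1/3)·0 = 0.
If it is in chest 3 (prior 1/3): chest 1 is available but not opened, probability 1/3; weight (1/3)·(1/3) = 1/9.
The weights sum to 4/9.
So P(the ruby in chest 1 | the guide opened chest 2) = (1/3) / (4/9) = 3/4.

3/4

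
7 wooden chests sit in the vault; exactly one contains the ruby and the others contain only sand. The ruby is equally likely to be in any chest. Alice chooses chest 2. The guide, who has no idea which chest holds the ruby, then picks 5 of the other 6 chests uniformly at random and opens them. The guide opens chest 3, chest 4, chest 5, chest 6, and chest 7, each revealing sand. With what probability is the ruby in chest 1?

Because the guide chose which chests to open without knowing where the ruby is, the choice is independent of the prize location. Learning that none of the 5 opened chests holds the ruby simply rules out those 5 locations and leaves the remaining 2 chests still equally likely by symmetry.
So P(the ruby in chest 1) = 1/2.

1/2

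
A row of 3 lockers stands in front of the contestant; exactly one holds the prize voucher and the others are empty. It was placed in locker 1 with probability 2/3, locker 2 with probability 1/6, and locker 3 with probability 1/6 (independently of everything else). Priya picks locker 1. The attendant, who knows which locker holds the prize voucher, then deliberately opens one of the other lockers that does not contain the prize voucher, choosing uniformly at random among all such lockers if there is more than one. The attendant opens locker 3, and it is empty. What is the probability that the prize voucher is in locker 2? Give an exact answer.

Apply Bayes' rule, conditioning on where the prize voucher actually is.
If it is in locker 1 (prior 2/3): the attendant has 2 equally likely choices, so probability 1/2; weight (2/3)·(1/2) = 1/3.
If it is in locker 2 (prior 1/6): the attendant has no choice, probability 1; weight (1/6)·1 = 1/6.
If it is in locker 3 (prior 1/6): the attendant opened locker 3, so this case is ruled out; weight (1/6)·0 = 0.
The weights sum to 1/2.
So P(the prize voucher in locker 2 | the attendant opened locker 3) = (1/6) / (1/2) = 1/3.

1/3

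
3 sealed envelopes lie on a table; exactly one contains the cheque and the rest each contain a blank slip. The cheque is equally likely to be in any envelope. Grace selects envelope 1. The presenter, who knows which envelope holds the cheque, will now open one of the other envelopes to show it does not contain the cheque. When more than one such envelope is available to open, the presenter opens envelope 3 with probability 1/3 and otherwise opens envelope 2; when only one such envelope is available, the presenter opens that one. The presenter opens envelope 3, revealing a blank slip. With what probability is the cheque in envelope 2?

3/4

Apply Bayes' rule, conditioning on where the cheque actually is.
If it is in envelope 1 (prior 1/3): envelope 3 is available, opened with probability 1/3; weight (1/3)·(1/3) = 1/9.
If it is in envelope 2 (prior 1/3): only envelope 3 is available, probability 1; weight (1/3)·1 = 1/3.
If it is in envelope 3 (prior 1/3): the presenter opened envelope 3, so this case is ruled out; weight (1/3)·0 = 0.
The weights sum to 4/9.
So P(the cheque in envelope 2 | the presenter opened envelope 3) = (1/3) / (4/9) = 3/4.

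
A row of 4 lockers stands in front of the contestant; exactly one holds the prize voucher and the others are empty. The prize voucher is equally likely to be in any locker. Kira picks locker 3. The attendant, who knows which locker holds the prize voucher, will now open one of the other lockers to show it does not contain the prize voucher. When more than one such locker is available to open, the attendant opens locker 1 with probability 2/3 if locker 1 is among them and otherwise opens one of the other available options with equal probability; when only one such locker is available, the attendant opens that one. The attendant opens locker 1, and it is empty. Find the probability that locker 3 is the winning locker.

Apply Bayes' rule, conditioning on where the prize voucher actually is.
If it is in locker 1 (prior 1/4): the attendant opened locker 1, so this case is ruled out; weight (1/4)·0 = 0.
If it is in any of lockers 2, 3, and 4 (prior 1/4 each): locker 1 is available, opened with probability 2/3; weight (1/4)·(2/3) = 1/6 each.
The weights sum to 1/2.
So P(the prize voucher in locker 3 | the attendant opened locker 1) = (1/6) / (1/2) = 1/3.

1/3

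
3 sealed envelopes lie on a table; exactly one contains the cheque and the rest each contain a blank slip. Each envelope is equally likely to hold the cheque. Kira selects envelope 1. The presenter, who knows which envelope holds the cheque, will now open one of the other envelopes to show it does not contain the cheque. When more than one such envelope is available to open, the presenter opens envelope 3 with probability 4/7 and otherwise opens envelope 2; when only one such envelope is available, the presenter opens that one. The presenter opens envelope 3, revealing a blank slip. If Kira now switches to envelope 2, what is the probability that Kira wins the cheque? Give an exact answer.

7/11

Apply Bayes' rule, conditioning on where the cheque actually is.
If it is in envelope 1 (prior 1/3): envelope 3 is available, opened with probability 4/7; weight (1/3)·(4/7) = 4/21.
If it is in envelope 2 (prior 1/3): only envelope 3 is available, probability 1; weight (1/3)·1 = 1/3.
If it is in envelope 3 (prior 1/3): the presenter opened envelope 3, so this case is ruled out; weight (1/3)·0 = 0.
The weights sum to 11/21.
So P(the cheque in envelope 2 | the presenter opened envelope 3) = (1/3) / (11/21) = 7/11.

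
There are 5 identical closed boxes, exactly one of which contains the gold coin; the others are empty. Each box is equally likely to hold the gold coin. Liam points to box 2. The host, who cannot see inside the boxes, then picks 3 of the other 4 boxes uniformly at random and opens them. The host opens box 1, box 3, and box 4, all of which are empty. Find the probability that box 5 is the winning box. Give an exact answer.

1/2

Apply Bayes' rule, conditioning on where the gold coin actually is.
If it is in any of boxes 1, 3, and 4 (prior 1/5 each): that box was opened and seen not to hold the prize — ruled out; weight (1/5)·0 = 0 each.
If it is in either of boxes 2 and 5 (prior 1/5 each): the host picks exactly this set with probability 1/4 regardless, and none is the prize; weight (1/5)·(1/4) = 1/20 each.
The weights sum to 1/10.
So P(the gold coin in box 5 | the host opened box 1, box 3, and box 4) = (1/20) / (1/10) = 1/2.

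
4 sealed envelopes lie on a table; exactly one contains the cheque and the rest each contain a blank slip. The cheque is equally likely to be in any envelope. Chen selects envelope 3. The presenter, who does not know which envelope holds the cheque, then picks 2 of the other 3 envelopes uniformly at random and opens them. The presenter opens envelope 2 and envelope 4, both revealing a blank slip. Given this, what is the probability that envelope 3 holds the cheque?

1/2

Because the presenter chose which envelopes to open without knowing where the cheque is, the choice is independent of the prize location. Learning that none of the 2 opened envelopes holds the cheque simply rules out those 2 locations and leaves the remaining 2 envelopes still equally likely by symmetry.
So P(the cheque in envelope 3) = 1/2.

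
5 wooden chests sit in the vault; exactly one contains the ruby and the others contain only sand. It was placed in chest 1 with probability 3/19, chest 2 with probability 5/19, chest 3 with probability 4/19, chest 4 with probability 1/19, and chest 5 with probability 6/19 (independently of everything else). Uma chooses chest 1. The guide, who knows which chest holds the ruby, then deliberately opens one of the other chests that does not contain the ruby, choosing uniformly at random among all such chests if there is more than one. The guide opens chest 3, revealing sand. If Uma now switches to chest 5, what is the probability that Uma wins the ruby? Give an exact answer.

Apply Bayes' rule, conditioning on where the ruby actually is.
If it is in chest 1 (prior 3/19): the guide has 4 equally likely choices, so probability 1/4; weight (3/19)·(1/4) = 3/76.
If it is in chest 2 (prior 5/19): the guide has 3 equally likely choices, so probability 1/3; weight (5/19)·(1/3) = 5/57.
If it is in chest 3 (prior 4/19): the guide opened chest 3, so this case is ruled out; weight (4/19)·0 = 0.
If it is in chest 4 (prior 1/19): the guide has 3 equally likely choices, so probability 1/3; weight (1/19)·(1/3) = 1/57.
If it is in chest 5 (prior 6/19): the guide has 3 equally likely choices, so probability 1/3; weight (6/19)·(1/3) = 2/19.
The weights sum to 1/4.
So P(the ruby in chest 5 | the guide opened chest 3) = (2/19) / (1/4) = 8/19.

8/19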